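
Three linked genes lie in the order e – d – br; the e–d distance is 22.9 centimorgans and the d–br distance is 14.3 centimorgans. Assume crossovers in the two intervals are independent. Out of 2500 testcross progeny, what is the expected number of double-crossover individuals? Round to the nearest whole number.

82

Map distances give recombination frequencies of 0.229 and 0.143 for the two intervals.
With no interference, expected double-crossover frequency = 0.229 × 0.143 = 0.03275.
Expected number = 0.03275 × 2500 = 81.87 ≈ 82.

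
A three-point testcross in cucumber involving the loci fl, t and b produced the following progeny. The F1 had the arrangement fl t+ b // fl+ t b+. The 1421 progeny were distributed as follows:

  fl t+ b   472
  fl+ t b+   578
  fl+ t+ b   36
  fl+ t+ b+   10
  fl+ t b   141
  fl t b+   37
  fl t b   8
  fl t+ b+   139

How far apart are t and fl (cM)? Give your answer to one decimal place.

6.4 cM

The two rarest classes, fl t b and fl+ t+ b+, are the double crossovers. Comparing them with the parentals, only the t allele has switched, so t is the middle locus and the order is fl – t – b.
Crossovers in the fl–t interval produce the single-crossover classes fl+ t+ b and fl t b+ (36 + 37 = 73) plus the double crossovers (18).
RF(fl–t) = (73 + 18) / 1421 = 91/1421 = 0.0640 → 6.4 cM.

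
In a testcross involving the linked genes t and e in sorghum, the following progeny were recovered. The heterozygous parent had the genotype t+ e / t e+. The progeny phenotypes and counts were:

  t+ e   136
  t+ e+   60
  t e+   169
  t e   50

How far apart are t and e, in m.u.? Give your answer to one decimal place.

26.5 m.u.

The recombinant classes are t+ e+ and t e: 60 + 50 = 110.
Recombination frequency = 110/415 = 0.2651 ≈ 26.5%, i.e. 26.5 m.u.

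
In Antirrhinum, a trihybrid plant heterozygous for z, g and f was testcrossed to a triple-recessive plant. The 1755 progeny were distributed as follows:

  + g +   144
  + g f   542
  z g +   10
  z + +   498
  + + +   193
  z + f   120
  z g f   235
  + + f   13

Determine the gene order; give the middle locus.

The two most frequent reciprocal classes, z + + and + g f, are the parental types, so the F1 was z + + / + g f.
The two rarest classes, z g + and + + f, are the double crossovers. Comparing them with the parentals, only the g allele has switched, so g is the middle locus and the order is z – g – f.

g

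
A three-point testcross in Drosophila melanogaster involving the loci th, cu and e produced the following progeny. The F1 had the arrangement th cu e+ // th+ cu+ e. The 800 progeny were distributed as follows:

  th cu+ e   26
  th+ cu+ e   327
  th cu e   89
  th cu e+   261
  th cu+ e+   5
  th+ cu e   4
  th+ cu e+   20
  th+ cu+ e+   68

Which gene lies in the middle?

cu

The two rarest classes, th cu+ e+ and th+ cu e, are the double crossovers. Comparing them with the parentals, only the cu allele has switched, so cu is the middle locus and the order is e – cu – th.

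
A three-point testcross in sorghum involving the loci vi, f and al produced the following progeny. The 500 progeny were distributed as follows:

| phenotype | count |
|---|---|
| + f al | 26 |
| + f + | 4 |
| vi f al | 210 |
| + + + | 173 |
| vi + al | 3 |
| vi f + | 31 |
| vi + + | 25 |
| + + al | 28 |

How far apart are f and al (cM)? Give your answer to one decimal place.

The two most frequent reciprocal classes, + + + and vi f al, are the parental types, so the F1 was + + + / vi f al.
The two rarest classes, + f + and vi + al, are the double crossovers. Comparing them with the parentals, only the f allele has switched, so f is the middle locus and the order is al – f – vi.
Crossovers in the al–f interval produce the single-crossover classes + + al and vi f + (28 + 31 = 59) plus the double crossovers (7).
RF(al–f) = (59 + 7) / 500 = 66/500 = 0.1320 → 13.2 cM.

13.2 cM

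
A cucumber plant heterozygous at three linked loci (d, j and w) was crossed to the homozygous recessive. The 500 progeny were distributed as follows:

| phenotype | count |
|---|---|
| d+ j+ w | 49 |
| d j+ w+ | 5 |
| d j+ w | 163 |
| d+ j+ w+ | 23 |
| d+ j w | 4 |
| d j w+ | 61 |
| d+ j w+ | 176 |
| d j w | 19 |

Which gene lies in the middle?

w

The two most frequent reciprocal classes, d j+ w and d+ j w+, are the parental types, so the F1 was d j+ w / d+ j w+.
The two rarest classes, d j+ w+ and d+ j w, are the double crossovers. Comparing them with the parentals, only the w allele has switched, so w is the middle locus and the order is j – w – d.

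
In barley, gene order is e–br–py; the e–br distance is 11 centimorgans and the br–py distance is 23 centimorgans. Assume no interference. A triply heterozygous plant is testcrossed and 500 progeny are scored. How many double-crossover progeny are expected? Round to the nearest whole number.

13

Map distances give recombination frequencies of 0.110 and 0.230 for the two intervals.
With no interference, expected double-crossover frequency = 0.110 × 0.230 = 0.02530.
Expected number = 0.02530 × 500 = 12.65 ≈ 13.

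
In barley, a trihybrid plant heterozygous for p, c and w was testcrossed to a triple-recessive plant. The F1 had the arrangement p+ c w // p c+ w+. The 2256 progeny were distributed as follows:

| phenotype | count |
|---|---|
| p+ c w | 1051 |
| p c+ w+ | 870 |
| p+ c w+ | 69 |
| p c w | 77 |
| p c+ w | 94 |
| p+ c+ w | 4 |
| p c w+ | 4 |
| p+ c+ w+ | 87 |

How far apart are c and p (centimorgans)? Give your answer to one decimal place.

The two rarest classes, p+ c+ w and p c w+, are the double crossovers. Comparing them with the parentals, only the c allele has switched, so c is the middle locus and the order is p – c – w.
Crossovers in the p–c interval produce the single-crossover classes p c w and p+ c+ w+ (77 + 87 = 164) plus the double crossovers (8).
RF(p–c) = (164 + 8) / 2256 = 172/2256 = 0.0762 → 7.6 centimorgans.

7.6 centimorgans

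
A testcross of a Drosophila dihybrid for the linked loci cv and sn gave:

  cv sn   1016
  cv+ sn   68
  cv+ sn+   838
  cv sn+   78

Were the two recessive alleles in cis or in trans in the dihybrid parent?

The two most frequent classes are cv+ sn+ (838) and cv sn (1016); these are the parental (non-recombinant) types.
So the F1 carried cv+ sn+ on one chromosome and cv sn on the other — the recessive alleles are on the same chromosome (cis / coupling).

cis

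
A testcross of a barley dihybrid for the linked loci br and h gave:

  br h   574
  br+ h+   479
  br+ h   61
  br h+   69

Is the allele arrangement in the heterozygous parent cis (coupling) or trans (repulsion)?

The two most frequent classes are br+ h+ (479) and br h (574); these are the parental (non-recombinant) types.
So the F1 carried br+ h+ on one chromosome and br h on the other — the recessive alleles are on the same chromosome (cis / coupling).

cis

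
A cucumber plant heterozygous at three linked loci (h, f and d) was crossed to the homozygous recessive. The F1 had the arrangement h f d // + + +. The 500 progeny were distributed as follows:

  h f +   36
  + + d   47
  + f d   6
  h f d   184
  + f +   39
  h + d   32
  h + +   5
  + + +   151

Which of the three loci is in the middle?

The two rarest classes, + f d and h + +, are the double crossovers. Comparing them with the parentals, only the h allele has switched, so h is the middle locus and the order is d – h – f.

h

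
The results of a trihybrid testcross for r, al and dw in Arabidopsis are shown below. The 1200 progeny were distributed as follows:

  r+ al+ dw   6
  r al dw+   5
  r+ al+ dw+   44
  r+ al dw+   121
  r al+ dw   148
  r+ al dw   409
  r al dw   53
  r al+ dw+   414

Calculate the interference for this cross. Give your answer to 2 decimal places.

The two most frequent reciprocal classes, r+ al dw and r al+ dw+, are the parental types, so the F1 was r+ al dw / r al+ dw+.
The two rarest classes, r+ al+ dw and r al dw+, are the double crossovers. Comparing them with the parentals, only the al allele has switched, so al is the middle locus and the order is r – al – dw.
r–al: (97 + 11)/1200 = 0.0900; al–dw: (269 + 11)/1200 = 0.2333.
Expected DCO frequency = 0.0900 × 0.2333 ≈ 0.02100; observed = 11/1200 ≈ 0.00917.
Coefficient of coincidence = 0.00917/0.02100 ≈ 0.44; interference = 1 − 0.44 = 0.56.

0.56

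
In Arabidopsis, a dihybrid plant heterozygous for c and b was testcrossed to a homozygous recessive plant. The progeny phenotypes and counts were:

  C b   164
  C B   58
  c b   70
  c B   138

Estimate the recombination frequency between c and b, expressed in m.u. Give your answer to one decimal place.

The two most frequent classes, C b (164) and c B (138), are the parental types, so the F1 was C b / c B.
The recombinant classes are C B and c b: 58 + 70 = 128.
Recombination frequency = 128/430 = 0.2977 ≈ 29.8%, i.e. 29.8 m.u.

29.8 m.u.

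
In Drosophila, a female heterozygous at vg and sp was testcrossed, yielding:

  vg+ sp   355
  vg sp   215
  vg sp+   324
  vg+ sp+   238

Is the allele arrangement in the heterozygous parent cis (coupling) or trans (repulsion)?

The two most frequent classes are vg+ sp (355) and vg sp+ (324); these are the parental (non-recombinant) types.
So the F1 carried vg+ sp on one chromosome and vg sp+ on the other — the recessive alleles are on opposite chromosomes (trans / repulsion).

trans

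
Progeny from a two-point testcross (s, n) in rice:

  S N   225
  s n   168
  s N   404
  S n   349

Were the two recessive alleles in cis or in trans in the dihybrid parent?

The two most frequent classes are S n (349) and s N (404); these are the parental (non-recombinant) types.
So the F1 carried S n on one chromosome and s N on the other — the recessive alleles are on opposite chromosomes (trans / repulsion).

trans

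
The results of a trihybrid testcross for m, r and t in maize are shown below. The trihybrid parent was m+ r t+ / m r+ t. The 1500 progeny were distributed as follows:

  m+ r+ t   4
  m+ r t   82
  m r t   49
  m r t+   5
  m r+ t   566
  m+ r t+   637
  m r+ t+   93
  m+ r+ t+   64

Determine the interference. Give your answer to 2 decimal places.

The two rarest classes, m r t+ and m+ r+ t, are the double crossovers. Comparing them with the parentals, only the m allele has switched, so m is the middle locus and the order is r – m – t.
r–m: (113 + 9)/1500 = 0.0813; m–t: (175 + 9)/1500 = 0.1227.
Expected DCO frequency = 0.0813 × 0.1227 ≈ 0.00998; observed = 9/1500 ≈ 0.00600.
Coefficient of coincidence = 0.00600/0.00998 ≈ 0.60; interference = 1 − 0.60 = 0.40.

0.40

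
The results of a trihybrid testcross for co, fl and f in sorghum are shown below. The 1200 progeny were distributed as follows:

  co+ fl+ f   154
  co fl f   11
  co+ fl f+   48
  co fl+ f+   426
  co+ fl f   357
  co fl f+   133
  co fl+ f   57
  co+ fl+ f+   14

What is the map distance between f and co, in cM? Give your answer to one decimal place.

10.8 cM

The two most frequent reciprocal classes, co fl+ f+ and co+ fl f, are the parental types, so the F1 was co fl+ f+ / co+ fl f.
The two rarest classes, co+ fl+ f+ and co fl f, are the double crossovers. Comparing them with the parentals, only the co allele has switched, so co is the middle locus and the order is fl – co – f.
Crossovers in the co–f interval produce the single-crossover classes co fl+ f and co+ fl f+ (57 + 48 = 105) plus the double crossovers (25).
RF(co–f) = (105 + 25) / 1200 = 130/1200 = 0.1083 → 10.8 cM.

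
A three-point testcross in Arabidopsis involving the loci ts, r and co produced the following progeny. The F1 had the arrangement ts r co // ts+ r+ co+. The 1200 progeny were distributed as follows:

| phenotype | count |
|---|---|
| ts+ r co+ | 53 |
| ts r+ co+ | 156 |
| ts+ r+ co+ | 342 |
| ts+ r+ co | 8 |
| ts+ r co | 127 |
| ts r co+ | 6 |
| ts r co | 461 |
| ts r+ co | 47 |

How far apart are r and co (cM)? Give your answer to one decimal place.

9.5 cM

The two rarest classes, ts r co+ and ts+ r+ co, are the double crossovers. Comparing them with the parentals, only the co allele has switched, so co is the middle locus and the order is r – co – ts.
Crossovers in the r–co interval produce the single-crossover classes ts r+ co and ts+ r co+ (47 + 53 = 100) plus the double crossovers (14).
RF(r–co) = (100 + 14) / 1200 = 114/1200 = 0.0950 → 9.5 cM.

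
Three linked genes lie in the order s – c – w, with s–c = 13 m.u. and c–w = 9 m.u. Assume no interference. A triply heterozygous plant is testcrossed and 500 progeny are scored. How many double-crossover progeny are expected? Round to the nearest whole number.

Map distances give recombination frequencies of 0.130 and 0.090 for the two intervals.
With no interference, expected double-crossover frequency = 0.130 × 0.090 = 0.01170.
Expected number = 0.01170 × 500 = 5.85 ≈ 6.

6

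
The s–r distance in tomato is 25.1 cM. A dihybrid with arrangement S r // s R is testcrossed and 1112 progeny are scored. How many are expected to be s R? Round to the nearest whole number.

416

A map distance of 25.1 cM corresponds to a recombination frequency of 0.251.
The F1 is S r / s R, so s R is a parental gamete class with expected frequency (1 − r)/2 = 0.749/2 = 0.3745.
Expected number = 0.3745 × 1112 = 416.44 ≈ 416.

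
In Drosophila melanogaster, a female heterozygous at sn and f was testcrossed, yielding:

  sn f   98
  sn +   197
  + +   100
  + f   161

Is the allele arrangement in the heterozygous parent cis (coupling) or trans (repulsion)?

The two most frequent classes are + f (161) and sn + (197); these are the parental (non-recombinant) types.
So the F1 carried + f on one chromosome and sn + on the other — the recessive alleles are on opposite chromosomes (trans / repulsion).

trans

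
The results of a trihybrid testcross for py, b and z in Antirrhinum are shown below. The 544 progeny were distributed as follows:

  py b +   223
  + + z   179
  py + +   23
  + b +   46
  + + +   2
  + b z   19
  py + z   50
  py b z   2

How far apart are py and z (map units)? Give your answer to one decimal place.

The two most frequent reciprocal classes, + + z and py b +, are the parental types, so the F1 was + + z / py b +.
The two rarest classes, + + + and py b z, are the double crossovers. Comparing them with the parentals, only the z allele has switched, so z is the middle locus and the order is b – z – py.
Crossovers in the z–py interval produce the single-crossover classes py + z and + b + (50 + 46 = 96) plus the double crossovers (4).
RF(z–py) = (96 + 4) / 544 = 100/544 = 0.1838 → 18.4 map units.

18.4 map units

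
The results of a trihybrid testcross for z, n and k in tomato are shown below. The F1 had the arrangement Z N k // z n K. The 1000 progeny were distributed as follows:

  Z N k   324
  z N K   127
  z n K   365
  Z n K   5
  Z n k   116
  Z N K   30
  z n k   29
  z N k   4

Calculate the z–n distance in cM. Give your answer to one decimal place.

The two rarest classes, z N k and Z n K, are the double crossovers. Comparing them with the parentals, only the z allele has switched, so z is the middle locus and the order is k – z – n.
Crossovers in the z–n interval produce the single-crossover classes Z n k and z N K (116 + 127 = 243) plus the double crossovers (9).
RF(z–n) = (243 + 9) / 1000 = 252/1000 = 0.2520 → 25.2 cM.

25.2 cM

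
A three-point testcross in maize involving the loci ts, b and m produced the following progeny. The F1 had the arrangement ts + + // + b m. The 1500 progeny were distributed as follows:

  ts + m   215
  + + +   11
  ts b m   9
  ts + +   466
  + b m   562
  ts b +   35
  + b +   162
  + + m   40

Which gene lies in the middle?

The two rarest classes, + + + and ts b m, are the double crossovers. Comparing them with the parentals, only the ts allele has switched, so ts is the middle locus and the order is m – ts – b.

ts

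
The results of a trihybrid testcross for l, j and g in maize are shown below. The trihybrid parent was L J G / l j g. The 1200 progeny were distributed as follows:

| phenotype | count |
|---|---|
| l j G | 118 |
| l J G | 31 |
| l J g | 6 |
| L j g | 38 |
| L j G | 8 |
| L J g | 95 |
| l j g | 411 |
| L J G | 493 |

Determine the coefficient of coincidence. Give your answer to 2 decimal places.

0.89

The two rarest classes, L j G and l J g, are the double crossovers. Comparing them with the parentals, only the j allele has switched, so j is the middle locus and the order is g – j – l.
g–j: (213 + 14)/1200 = 0.1892; j–l: (69 + 14)/1200 = 0.0692.
Expected DCO frequency = 0.1892 × 0.0692 ≈ 0.01309; observed = 14/1200 ≈ 0.01167.
Coefficient of coincidence = 0.01167/0.01309 ≈ 0.89.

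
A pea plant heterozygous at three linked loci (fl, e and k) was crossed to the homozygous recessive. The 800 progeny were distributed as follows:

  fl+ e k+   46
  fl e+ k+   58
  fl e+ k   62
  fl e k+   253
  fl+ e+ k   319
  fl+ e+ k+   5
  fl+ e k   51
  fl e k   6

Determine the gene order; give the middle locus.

The two most frequent reciprocal classes, fl+ e+ k and fl e k+, are the parental types, so the F1 was fl+ e+ k / fl e k+.
The two rarest classes, fl+ e+ k+ and fl e k, are the double crossovers. Comparing them with the parentals, only the k allele has switched, so k is the middle locus and the order is fl – k – e.

k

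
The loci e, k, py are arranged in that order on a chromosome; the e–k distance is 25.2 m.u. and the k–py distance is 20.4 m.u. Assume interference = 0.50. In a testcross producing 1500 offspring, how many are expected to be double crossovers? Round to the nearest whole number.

Map distances give recombination frequencies of 0.252 and 0.204 for the two intervals.
With interference 0.50 (so coincidence = 0.50), expected double-crossover frequency = 0.252 × 0.204 × 0.50 = 0.02570.
Expected number = 0.02570 × 1500 = 38.56 ≈ 39.

39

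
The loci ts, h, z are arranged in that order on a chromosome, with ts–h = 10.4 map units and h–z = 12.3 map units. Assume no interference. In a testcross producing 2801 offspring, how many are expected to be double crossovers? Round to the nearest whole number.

Map distances give recombination frequencies of 0.104 and 0.123 for the two intervals.
With no interference, expected double-crossover frequency = 0.104 × 0.123 = 0.01279.
Expected number = 0.01279 × 2801 = 35.83 ≈ 36.

36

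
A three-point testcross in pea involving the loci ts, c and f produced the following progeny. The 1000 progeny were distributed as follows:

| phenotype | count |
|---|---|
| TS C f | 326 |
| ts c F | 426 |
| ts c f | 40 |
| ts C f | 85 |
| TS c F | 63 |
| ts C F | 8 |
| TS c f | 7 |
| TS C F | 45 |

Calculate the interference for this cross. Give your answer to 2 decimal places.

The two most frequent reciprocal classes, ts c F and TS C f, are the parental types, so the F1 was ts c F / TS C f.
The two rarest classes, ts C F and TS c f, are the double crossovers. Comparing them with the parentals, only the c allele has switched, so c is the middle locus and the order is ts – c – f.
ts–c: (148 + 15)/1000 = 0.1630; c–f: (85 + 15)/1000 = 0.1000.
Expected DCO frequency = 0.1630 × 0.1000 ≈ 0.01630; observed = 15/1000 ≈ 0.01500.
Coefficient of coincidence = 0.01500/0.01630 ≈ 0.92; interference = 1 − 0.92 = 0.08.

0.08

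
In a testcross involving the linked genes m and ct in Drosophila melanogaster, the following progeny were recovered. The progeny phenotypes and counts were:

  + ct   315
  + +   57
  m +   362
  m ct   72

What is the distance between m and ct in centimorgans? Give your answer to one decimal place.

The two most frequent classes, + ct (315) and m + (362), are the parental types, so the F1 was + ct / m +.
The recombinant classes are + + and m ct: 57 + 72 = 129.
Recombination frequency = 129/806 = 0.1600 ≈ 16.0%, i.e. 16.0 centimorgans.

16.0 centimorgans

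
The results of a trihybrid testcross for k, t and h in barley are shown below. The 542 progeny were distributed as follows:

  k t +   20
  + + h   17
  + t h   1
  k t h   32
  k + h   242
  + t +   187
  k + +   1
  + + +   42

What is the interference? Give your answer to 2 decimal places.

The two most frequent reciprocal classes, k + h and + t +, are the parental types, so the F1 was k + h / + t +.
The two rarest classes, k + + and + t h, are the double crossovers. Comparing them with the parentals, only the h allele has switched, so h is the middle locus and the order is t – h – k.
t–h: (74 + 2)/542 = 0.1402; h–k: (37 + 2)/542 = 0.0720.
Expected DCO frequency = 0.1402 × 0.0720 ≈ 0.01009; observed = 2/542 ≈ 0.00369.
Coefficient of coincidence = 0.00369/0.01009 ≈ 0.37; interference = 1 − 0.37 = 0.63.

0.63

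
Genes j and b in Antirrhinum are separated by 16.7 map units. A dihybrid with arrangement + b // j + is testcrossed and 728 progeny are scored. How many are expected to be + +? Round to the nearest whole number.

A map distance of 16.7 map units corresponds to a recombination frequency of 0.167.
The F1 is + b / j +, so + + is a recombinant gamete class with expected frequency r/2 = 0.167/2 = 0.0835.
Expected number = 0.0835 × 728 = 60.79 ≈ 61.

61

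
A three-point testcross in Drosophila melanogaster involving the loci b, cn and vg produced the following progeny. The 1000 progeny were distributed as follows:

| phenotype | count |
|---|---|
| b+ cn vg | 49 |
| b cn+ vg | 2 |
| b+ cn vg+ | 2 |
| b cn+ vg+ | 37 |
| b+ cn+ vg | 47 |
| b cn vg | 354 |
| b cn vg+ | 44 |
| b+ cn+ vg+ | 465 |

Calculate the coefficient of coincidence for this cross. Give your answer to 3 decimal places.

The two most frequent reciprocal classes, b cn vg and b+ cn+ vg+, are the parental types, so the F1 was b cn vg / b+ cn+ vg+.
The two rarest classes, b cn+ vg and b+ cn vg+, are the double crossovers. Comparing them with the parentals, only the cn allele has switched, so cn is the middle locus and the order is b – cn – vg.
b–cn: (86 + 4)/1000 = 0.0900; cn–vg: (91 + 4)/1000 = 0.0950.
Expected DCO frequency = 0.0900 × 0.0950 ≈ 0.00855; observed = 4/1000 ≈ 0.00400.
Coefficient of coincidence = 0.00400/0.00855 ≈ 0.468.

0.468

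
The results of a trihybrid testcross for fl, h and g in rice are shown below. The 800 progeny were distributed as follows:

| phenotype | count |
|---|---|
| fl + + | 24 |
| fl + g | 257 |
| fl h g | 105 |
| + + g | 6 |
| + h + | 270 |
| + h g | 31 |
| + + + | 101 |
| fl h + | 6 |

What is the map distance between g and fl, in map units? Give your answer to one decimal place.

The two most frequent reciprocal classes, + h + and fl + g, are the parental types, so the F1 was + h + / fl + g.
The two rarest classes, fl h + and + + g, are the double crossovers. Comparing them with the parentals, only the fl allele has switched, so fl is the middle locus and the order is h – fl – g.
Crossovers in the fl–g interval produce the single-crossover classes + h g and fl + + (31 + 24 = 55) plus the double crossovers (12).
RF(fl–g) = (55 + 12) / 800 = 67/800 = 0.0838 → 8.4 map units.

8.4 map units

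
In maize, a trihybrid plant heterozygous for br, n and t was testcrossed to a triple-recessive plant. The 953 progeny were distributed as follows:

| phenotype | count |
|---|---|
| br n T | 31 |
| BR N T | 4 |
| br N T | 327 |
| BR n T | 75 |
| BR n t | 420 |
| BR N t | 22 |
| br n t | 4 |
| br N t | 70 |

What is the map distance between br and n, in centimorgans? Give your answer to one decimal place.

6.4 centimorgans

The two most frequent reciprocal classes, br N T and BR n t, are the parental types, so the F1 was br N T / BR n t.
The two rarest classes, BR N T and br n t, are the double crossovers. Comparing them with the parentals, only the br allele has switched, so br is the middle locus and the order is n – br – t.
Crossovers in the n–br interval produce the single-crossover classes br n T and BR N t (31 + 22 = 53) plus the double crossovers (8).
RF(n–br) = (53 + 8) / 953 = 61/953 = 0.0640 → 6.4 centimorgans.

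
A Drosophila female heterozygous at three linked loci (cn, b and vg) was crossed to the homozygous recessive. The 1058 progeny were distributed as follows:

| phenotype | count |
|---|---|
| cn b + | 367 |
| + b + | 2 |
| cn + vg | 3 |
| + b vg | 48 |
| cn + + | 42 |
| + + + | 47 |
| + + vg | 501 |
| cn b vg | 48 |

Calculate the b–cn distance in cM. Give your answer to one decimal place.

The two most frequent reciprocal classes, cn b + and + + vg, are the parental types, so the F1 was cn b + / + + vg.
The two rarest classes, + b + and cn + vg, are the double crossovers. Comparing them with the parentals, only the cn allele has switched, so cn is the middle locus and the order is b – cn – vg.
Crossovers in the b–cn interval produce the single-crossover classes cn + + and + b vg (42 + 48 = 90) plus the double crossovers (5).
RF(b–cn) = (90 + 5) / 1058 = 95/1058 = 0.0898 → 9.0 cM.

9.0 cM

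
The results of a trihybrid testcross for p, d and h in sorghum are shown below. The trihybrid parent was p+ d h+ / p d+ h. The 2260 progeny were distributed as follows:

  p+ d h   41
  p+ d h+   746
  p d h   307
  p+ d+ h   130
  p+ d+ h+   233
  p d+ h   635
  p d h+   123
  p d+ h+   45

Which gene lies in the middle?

The two rarest classes, p+ d h and p d+ h+, are the double crossovers. Comparing them with the parentals, only the h allele has switched, so h is the middle locus and the order is d – h – p.

h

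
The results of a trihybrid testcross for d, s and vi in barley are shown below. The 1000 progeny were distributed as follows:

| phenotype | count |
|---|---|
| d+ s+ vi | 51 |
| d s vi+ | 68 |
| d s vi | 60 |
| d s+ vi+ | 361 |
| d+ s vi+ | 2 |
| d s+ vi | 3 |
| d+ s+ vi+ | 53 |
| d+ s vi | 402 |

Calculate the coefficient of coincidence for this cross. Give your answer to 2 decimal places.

The two most frequent reciprocal classes, d s+ vi+ and d+ s vi, are the parental types, so the F1 was d s+ vi+ / d+ s vi.
The two rarest classes, d s+ vi and d+ s vi+, are the double crossovers. Comparing them with the parentals, only the vi allele has switched, so vi is the middle locus and the order is s – vi – d.
s–vi: (119 + 5)/1000 = 0.1240; vi–d: (113 + 5)/1000 = 0.1180.
Expected DCO frequency = 0.1240 × 0.1180 ≈ 0.01463; observed = 5/1000 ≈ 0.00500.
Coefficient of coincidence = 0.00500/0.01463 ≈ 0.34.

0.34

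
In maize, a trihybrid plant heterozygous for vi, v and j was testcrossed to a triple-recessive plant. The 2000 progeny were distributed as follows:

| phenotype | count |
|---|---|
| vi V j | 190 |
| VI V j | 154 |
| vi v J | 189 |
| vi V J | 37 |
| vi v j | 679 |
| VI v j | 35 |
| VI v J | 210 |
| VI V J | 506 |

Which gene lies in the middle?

vi

The two most frequent reciprocal classes, vi v j and VI V J, are the parental types, so the F1 was vi v j / VI V J.
The two rarest classes, VI v j and vi V J, are the double crossovers. Comparing them with the parentals, only the vi allele has switched, so vi is the middle locus and the order is v – vi – j.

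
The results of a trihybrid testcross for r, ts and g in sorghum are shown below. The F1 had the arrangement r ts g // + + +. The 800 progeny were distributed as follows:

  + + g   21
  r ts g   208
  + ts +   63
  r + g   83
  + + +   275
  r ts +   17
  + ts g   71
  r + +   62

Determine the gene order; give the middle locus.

The two rarest classes, r ts + and + + g, are the double crossovers. Comparing them with the parentals, only the g allele has switched, so g is the middle locus and the order is r – g – ts.

g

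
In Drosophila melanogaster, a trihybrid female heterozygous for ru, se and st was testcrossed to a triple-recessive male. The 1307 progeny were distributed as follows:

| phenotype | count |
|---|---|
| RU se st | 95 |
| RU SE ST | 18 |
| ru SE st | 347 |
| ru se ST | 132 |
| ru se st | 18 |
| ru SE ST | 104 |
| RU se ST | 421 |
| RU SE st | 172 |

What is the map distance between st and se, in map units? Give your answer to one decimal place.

The two most frequent reciprocal classes, RU se ST and ru SE st, are the parental types, so the F1 was RU se ST / ru SE st.
The two rarest classes, RU SE ST and ru se st, are the double crossovers. Comparing them with the parentals, only the se allele has switched, so se is the middle locus and the order is ru – se – st.
Crossovers in the se–st interval produce the single-crossover classes RU se st and ru SE ST (95 + 104 = 199) plus the double crossovers (36).
RF(se–st) = (199 + 36) / 1307 = 235/1307 = 0.1798 → 18.0 map units.

18.0 map units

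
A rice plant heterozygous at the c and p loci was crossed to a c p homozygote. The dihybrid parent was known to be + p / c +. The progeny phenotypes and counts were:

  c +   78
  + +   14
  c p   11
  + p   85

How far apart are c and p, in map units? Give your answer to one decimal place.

13.3 map units

The recombinant classes are + + and c p: 14 + 11 = 25.
Recombination frequency = 25/188 = 0.1330 ≈ 13.3%, i.e. 13.3 map units.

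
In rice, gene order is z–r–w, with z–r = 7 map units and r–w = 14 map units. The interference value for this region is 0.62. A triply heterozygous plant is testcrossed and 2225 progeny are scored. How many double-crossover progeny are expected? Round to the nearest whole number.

8

Map distances give recombination frequencies of 0.070 and 0.140 for the two intervals.
With interference 0.62 (so coincidence = 0.38), expected double-crossover frequency = 0.070 × 0.140 × 0.38 = 0.00372.
Expected number = 0.00372 × 2225 = 8.29 ≈ 8.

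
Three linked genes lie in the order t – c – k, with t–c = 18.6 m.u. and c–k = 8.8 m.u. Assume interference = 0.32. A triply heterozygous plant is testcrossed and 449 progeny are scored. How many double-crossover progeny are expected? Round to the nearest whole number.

Map distances give recombination frequencies of 0.186 and 0.088 for the two intervals.
With interference 0.32 (so coincidence = 0.68), expected double-crossover frequency = 0.186 × 0.088 × 0.68 = 0.01113.
Expected number = 0.01113 × 449 = 5.00 ≈ 5.

5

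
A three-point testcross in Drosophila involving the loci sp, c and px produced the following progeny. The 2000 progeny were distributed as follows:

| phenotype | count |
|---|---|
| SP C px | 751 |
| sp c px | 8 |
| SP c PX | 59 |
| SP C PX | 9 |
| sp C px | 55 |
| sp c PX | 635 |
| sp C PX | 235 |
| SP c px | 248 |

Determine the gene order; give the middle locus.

The two most frequent reciprocal classes, SP C px and sp c PX, are the parental types, so the F1 was SP C px / sp c PX.
The two rarest classes, SP C PX and sp c px, are the double crossovers. Comparing them with the parentals, only the px allele has switched, so px is the middle locus and the order is sp – px – c.

px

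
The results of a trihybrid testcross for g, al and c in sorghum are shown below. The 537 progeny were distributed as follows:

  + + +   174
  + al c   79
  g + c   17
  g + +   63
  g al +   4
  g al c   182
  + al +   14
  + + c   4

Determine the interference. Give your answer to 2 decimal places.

0.27

The two most frequent reciprocal classes, g al c and + + +, are the parental types, so the F1 was g al c / + + +.
The two rarest classes, g al + and + + c, are the double crossovers. Comparing them with the parentals, only the c allele has switched, so c is the middle locus and the order is al – c – g.
al–c: (31 + 8)/537 = 0.0726; c–g: (142 + 8)/537 = 0.2793.
Expected DCO frequency = 0.0726 × 0.2793 ≈ 0.02028; observed = 8/537 ≈ 0.01490.
Coefficient of coincidence = 0.01490/0.02028 ≈ 0.73; interference = 1 − 0.73 = 0.27.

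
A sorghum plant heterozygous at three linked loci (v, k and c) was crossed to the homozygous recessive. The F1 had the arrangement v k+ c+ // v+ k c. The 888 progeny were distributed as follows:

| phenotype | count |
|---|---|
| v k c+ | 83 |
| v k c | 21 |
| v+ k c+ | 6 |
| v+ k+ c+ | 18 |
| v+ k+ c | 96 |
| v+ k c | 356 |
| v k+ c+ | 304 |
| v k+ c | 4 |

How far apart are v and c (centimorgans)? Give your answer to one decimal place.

The two rarest classes, v k+ c and v+ k c+, are the double crossovers. Comparing them with the parentals, only the c allele has switched, so c is the middle locus and the order is k – c – v.
Crossovers in the c–v interval produce the single-crossover classes v+ k+ c+ and v k c (18 + 21 = 39) plus the double crossovers (10).
RF(c–v) = (39 + 10) / 888 = 49/888 = 0.0552 → 5.5 centimorgans.

5.5 centimorgans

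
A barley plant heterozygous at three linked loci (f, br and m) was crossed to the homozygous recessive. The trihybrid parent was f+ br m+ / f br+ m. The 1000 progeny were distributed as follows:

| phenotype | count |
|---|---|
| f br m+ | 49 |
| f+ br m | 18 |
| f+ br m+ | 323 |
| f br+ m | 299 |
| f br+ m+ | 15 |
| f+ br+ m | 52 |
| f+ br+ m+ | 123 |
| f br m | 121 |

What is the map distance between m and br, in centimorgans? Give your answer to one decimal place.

27.7 centimorgans

The two rarest classes, f+ br m and f br+ m+, are the double crossovers. Comparing them with the parentals, only the m allele has switched, so m is the middle locus and the order is br – m – f.
Crossovers in the br–m interval produce the single-crossover classes f+ br+ m+ and f br m (123 + 121 = 244) plus the double crossovers (33).
RF(br–m) = (244 + 33) / 1000 = 277/1000 = 0.2770 → 27.7 centimorgans.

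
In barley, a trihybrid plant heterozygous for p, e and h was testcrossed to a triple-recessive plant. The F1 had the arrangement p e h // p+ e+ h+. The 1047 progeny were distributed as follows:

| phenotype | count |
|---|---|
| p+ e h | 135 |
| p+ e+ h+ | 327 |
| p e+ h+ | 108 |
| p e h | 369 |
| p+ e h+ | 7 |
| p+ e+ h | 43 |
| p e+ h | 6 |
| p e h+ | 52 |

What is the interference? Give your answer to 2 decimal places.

0.51

The two rarest classes, p e+ h and p+ e h+, are the double crossovers. Comparing them with the parentals, only the e allele has switched, so e is the middle locus and the order is p – e – h.
p–e: (243 + 13)/1047 = 0.2445; e–h: (95 + 13)/1047 = 0.1032.
Expected DCO frequency = 0.2445 × 0.1032 ≈ 0.02523; observed = 13/1047 ≈ 0.01242.
Coefficient of coincidence = 0.01242/0.02523 ≈ 0.49; interference = 1 − 0.49 = 0.51.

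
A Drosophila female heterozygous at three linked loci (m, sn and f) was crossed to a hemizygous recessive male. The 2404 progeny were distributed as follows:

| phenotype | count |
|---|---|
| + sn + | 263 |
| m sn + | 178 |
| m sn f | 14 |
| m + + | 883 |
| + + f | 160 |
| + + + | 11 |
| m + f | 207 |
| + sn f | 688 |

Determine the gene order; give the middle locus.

m

The two most frequent reciprocal classes, m + + and + sn f, are the parental types, so the F1 was m + + / + sn f.
The two rarest classes, + + + and m sn f, are the double crossovers. Comparing them with the parentals, only the m allele has switched, so m is the middle locus and the order is sn – m – f.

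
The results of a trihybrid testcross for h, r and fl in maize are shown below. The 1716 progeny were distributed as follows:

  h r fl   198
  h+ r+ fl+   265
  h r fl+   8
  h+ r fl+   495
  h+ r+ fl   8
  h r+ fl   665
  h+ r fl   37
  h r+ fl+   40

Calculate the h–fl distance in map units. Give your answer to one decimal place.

The two most frequent reciprocal classes, h+ r fl+ and h r+ fl, are the parental types, so the F1 was h+ r fl+ / h r+ fl.
The two rarest classes, h r fl+ and h+ r+ fl, are the double crossovers. Comparing them with the parentals, only the h allele has switched, so h is the middle locus and the order is fl – h – r.
Crossovers in the fl–h interval produce the single-crossover classes h+ r fl and h r+ fl+ (37 + 40 = 77) plus the double crossovers (16).
RF(fl–h) = (77 + 16) / 1716 = 93/1716 = 0.0542 → 5.4 map units.

5.4 map units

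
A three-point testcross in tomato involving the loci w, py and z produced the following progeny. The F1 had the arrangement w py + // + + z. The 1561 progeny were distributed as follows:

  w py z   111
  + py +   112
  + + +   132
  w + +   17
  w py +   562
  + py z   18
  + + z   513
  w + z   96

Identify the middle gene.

py

The two rarest classes, w + + and + py z, are the double crossovers. Comparing them with the parentals, only the py allele has switched, so py is the middle locus and the order is z – py – w.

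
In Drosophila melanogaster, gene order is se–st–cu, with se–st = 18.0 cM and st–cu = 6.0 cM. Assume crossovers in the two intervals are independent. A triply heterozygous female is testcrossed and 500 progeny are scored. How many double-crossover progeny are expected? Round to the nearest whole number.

Map distances give recombination frequencies of 0.180 and 0.060 for the two intervals.
With no interference, expected double-crossover frequency = 0.180 × 0.060 = 0.01080.
Expected number = 0.01080 × 500 = 5.40 ≈ 5.

5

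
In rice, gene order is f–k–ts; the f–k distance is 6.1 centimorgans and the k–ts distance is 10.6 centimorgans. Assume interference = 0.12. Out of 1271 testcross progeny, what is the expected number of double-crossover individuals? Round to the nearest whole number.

7

Map distances give recombination frequencies of 0.061 and 0.106 for the two intervals.
With interference 0.12 (so coincidence = 0.88), expected double-crossover frequency = 0.061 × 0.106 × 0.88 = 0.00569.
Expected number = 0.00569 × 1271 = 7.23 ≈ 7.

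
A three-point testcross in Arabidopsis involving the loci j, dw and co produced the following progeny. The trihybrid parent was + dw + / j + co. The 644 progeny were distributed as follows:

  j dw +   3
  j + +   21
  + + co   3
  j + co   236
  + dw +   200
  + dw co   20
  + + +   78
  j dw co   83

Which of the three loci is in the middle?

The two rarest classes, j dw + and + + co, are the double crossovers. Comparing them with the parentals, only the j allele has switched, so j is the middle locus and the order is dw – j – co.

j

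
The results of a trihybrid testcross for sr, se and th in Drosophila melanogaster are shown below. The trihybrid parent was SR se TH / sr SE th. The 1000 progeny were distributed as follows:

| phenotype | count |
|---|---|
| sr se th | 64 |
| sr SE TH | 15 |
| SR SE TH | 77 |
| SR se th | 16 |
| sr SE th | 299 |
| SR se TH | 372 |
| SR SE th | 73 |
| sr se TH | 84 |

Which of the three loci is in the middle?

th

The two rarest classes, SR se th and sr SE TH, are the double crossovers. Comparing them with the parentals, only the th allele has switched, so th is the middle locus and the order is sr – th – se.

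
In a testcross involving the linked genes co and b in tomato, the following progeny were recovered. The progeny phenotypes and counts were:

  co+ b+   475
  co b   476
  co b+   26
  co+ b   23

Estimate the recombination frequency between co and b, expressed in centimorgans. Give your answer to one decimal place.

The two most frequent classes, co+ b+ (475) and co b (476), are the parental types, so the F1 was co+ b+ / co b.
The recombinant classes are co+ b and co b+: 23 + 26 = 49.
Recombination frequency = 49/1000 = 0.0490 ≈ 4.9%, i.e. 4.9 centimorgans.

4.9 centimorgans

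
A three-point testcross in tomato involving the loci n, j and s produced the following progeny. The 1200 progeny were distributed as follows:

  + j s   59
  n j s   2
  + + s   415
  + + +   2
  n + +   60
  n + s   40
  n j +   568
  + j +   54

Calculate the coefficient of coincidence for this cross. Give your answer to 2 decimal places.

0.40

The two most frequent reciprocal classes, + + s and n j +, are the parental types, so the F1 was + + s / n j +.
The two rarest classes, + + + and n j s, are the double crossovers. Comparing them with the parentals, only the s allele has switched, so s is the middle locus and the order is j – s – n.
j–s: (119 + 4)/1200 = 0.1025; s–n: (94 + 4)/1200 = 0.0817.
Expected DCO frequency = 0.1025 × 0.0817 ≈ 0.00837; observed = 4/1200 ≈ 0.00333.
Coefficient of coincidence = 0.00333/0.00837 ≈ 0.40.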